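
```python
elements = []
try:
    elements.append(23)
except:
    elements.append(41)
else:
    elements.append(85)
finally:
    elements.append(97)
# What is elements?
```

Step-by-step execution trace:
1. try: `elements.append(23)` → elements = [23]. No exception raised.
2. `except` is skipped.
3. `else` runs: `elements.append(85)` → elements = [23, 85].
4. `finally` always runs: `elements.append(97)` → elements = [23, 85, 97].
Result: [23, 85, 97]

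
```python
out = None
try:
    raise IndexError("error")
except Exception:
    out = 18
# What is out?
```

Step-by-step execution trace:
1. `raise IndexError(...)` raises IndexError.
2. `except Exception` matches (IndexError is a subclass of Exception) → out = 18.
Result: 18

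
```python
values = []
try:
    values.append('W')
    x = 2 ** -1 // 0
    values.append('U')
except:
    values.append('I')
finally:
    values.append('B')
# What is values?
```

Step-by-step execution trace:
1. try: `values.append('W')` → values = ['W'].
2. `x = 2 ** -1 // 0` raises ZeroDivisionError; `values.append('U')` is not reached.
3. bare `except` matches → `values.append('I')` → values = ['W', 'I'].
4. finally always runs: `values.append('B')` → values = ['W', 'I', 'B'].
Result: ['W', 'I', 'B']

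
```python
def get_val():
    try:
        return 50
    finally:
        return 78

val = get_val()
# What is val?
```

Step-by-step execution trace:
1. `get_val()` enters try: `return 50` sets pending return value 50.
2. Before returning, `finally: return 78` runs and overrides the pending return.
3. get_val() returns 78 → val = 78.
Result: 78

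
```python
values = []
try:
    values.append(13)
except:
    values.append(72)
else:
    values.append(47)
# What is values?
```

Step-by-step execution trace:
1. try: `values.append(13)` → values = [13]. No exception raised.
2. `except` is skipped.
3. `else` runs (try completed without exception): `values.append(47)` → values = [13, 47].
Result: [13, 47]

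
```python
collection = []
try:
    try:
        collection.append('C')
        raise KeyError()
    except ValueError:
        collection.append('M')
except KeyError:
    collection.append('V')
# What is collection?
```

Step-by-step execution trace:
1. Inner try: `collection.append('C')` → collection = ['C'].
2. `raise KeyError()` raises KeyError.
3. Inner `except ValueError` does not match KeyError; exception propagates to outer try.
4. Outer `except KeyError` matches → `collection.append('V')` → collection = ['C', 'V'].
Result: ['C', 'V']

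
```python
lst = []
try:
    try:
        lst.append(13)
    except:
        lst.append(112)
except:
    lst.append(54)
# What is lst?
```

Step-by-step execution trace:
1. Inner try: `lst.append(13)` → lst = [13]. No exception raised.
2. Inner `except` is skipped.
3. Inner try completes normally; outer `except` is skipped.
Result: [13]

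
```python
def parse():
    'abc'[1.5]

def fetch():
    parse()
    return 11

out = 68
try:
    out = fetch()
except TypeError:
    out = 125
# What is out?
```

Step-by-step execution trace:
1. out starts at 68.
2. try: `fetch()` calls `parse()`.
3. `parse()` evaluates `'abc'[1.5]`, which raises TypeError; it propagates through fetch (uncaught).
4. `return 11` in fetch is not reached; the assignment to out does not complete.
5. `except TypeError` matches → out = 125.
Result: 125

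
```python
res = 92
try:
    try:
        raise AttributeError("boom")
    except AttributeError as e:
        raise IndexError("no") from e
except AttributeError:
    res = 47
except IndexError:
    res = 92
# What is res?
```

Step-by-step execution trace:
1. Inner try raises AttributeError; inner `except AttributeError as e` catches it.
2. `raise IndexError(...) from e` raises IndexError (AttributeError is attached as __cause__, but only IndexError is active).
3. Outer `except AttributeError` does not match IndexError; skipped.
4. Outer `except IndexError` matches → res = 92.
Result: 92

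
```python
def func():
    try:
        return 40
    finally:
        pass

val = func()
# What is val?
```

Step-by-step execution trace:
1. `func()` enters try: `return 40` sets pending return value 40.
2. Before returning, `finally: pass` runs (no effect).
3. func() returns 40 → val = 40.
Result: 40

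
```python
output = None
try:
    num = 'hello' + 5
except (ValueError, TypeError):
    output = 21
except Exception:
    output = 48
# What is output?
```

Step-by-step execution trace:
1. `num = 'hello' + 5` raises TypeError.
2. `except (ValueError, TypeError)` matches (TypeError is in the tuple) → output = 21.
3. `except Exception` is not reached.
Result: 21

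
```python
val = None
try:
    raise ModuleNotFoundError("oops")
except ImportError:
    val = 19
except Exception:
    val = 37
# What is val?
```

Step-by-step execution trace:
1. `raise ModuleNotFoundError(...)` raises ModuleNotFoundError.
2. `except ImportError` matches (ModuleNotFoundError is a subclass of ImportError) → val = 19.
3. `except Exception` is not reached.
Result: 19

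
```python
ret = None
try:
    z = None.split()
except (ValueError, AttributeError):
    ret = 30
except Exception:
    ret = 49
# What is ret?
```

Step-by-step execution trace:
1. `z = None.split()` raises AttributeError.
2. `except (ValueError, AttributeError)` matches (AttributeError is in the tuple) → ret = 30.
3. `except Exception` is not reached.
Result: 30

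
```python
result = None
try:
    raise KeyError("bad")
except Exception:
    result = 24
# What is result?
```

Step-by-step execution trace:
1. `raise KeyError(...)` raises KeyError.
2. `except Exception` matches (KeyError is a subclass of Exception) → result = 24.
Result: 24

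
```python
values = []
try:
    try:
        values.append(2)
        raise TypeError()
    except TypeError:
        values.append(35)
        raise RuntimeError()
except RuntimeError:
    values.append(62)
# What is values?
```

Step-by-step execution trace:
1. Inner try: `values.append(2)` → values = [2].
2. `raise TypeError()` raises TypeError.
3. Inner `except TypeError` matches → `values.append(35)` → values = [2, 35].
4. `raise RuntimeError()` raises RuntimeError; propagates to outer try.
5. Outer `except RuntimeError` matches → `values.append(62)` → values = [2, 35, 62].
Result: [2, 35, 62]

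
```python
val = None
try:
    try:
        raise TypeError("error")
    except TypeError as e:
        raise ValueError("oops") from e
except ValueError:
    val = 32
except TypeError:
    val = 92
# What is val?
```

Step-by-step execution trace:
1. Inner try raises TypeError; inner `except TypeError as e` catches it.
2. `raise ValueError(...) from e` raises ValueError (TypeError is attached as __cause__, but only ValueError is active).
3. Outer `except ValueError` matches → val = 32.
4. `except TypeError` is not reached.
Result: 32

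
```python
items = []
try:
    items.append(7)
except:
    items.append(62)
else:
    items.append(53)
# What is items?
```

Step-by-step execution trace:
1. try: `items.append(7)` → items = [7]. No exception raised.
2. `except` is skipped.
3. `else` runs (try completed without exception): `items.append(53)` → items = [7, 53].
Result: [7, 53]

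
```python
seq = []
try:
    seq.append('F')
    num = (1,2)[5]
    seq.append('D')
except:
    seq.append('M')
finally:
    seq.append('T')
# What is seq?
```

Step-by-step execution trace:
1. try: `seq.append('F')` → seq = ['F'].
2. `num = (1,2)[5]` raises IndexError; `seq.append('D')` is not reached.
3. bare `except` matches → `seq.append('M')` → seq = ['F', 'M'].
4. finally always runs: `seq.append('T')` → seq = ['F', 'M', 'T'].
Result: ['F', 'M', 'T']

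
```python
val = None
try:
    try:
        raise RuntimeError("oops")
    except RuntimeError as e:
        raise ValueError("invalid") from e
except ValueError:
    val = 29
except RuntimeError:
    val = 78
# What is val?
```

Step-by-step execution trace:
1. Inner try raises RuntimeError; inner `except RuntimeError as e` catches it.
2. `raise ValueError(...) from e` raises ValueError (RuntimeError is attached as __cause__, but only ValueError is active).
3. Outer `except ValueError` matches → val = 29.
4. `except RuntimeError` is not reached.
Result: 29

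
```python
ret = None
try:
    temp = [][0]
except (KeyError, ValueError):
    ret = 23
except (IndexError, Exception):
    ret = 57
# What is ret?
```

Step-by-step execution trace:
1. `temp = [][0]` raises IndexError.
2. `except (KeyError, ValueError)` does not match IndexError; skipped.
3. `except (IndexError, Exception)` matches (IndexError is in the tuple) → ret = 57.
Result: 57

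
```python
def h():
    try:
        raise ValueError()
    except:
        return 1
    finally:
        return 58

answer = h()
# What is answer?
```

Step-by-step execution trace:
1. `h()` enters try: `raise ValueError()` raises ValueError.
2. bare `except` matches → `return 1` sets pending return value 1.
3. Before returning, `finally: return 58` runs and overrides the pending return.
4. h() returns 58 → answer = 58.
Result: 58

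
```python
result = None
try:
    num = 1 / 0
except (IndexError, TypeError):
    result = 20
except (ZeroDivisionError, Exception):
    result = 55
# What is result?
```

Step-by-step execution trace:
1. `num = 1 / 0` raises ZeroDivisionError.
2. `except (IndexError, TypeError)` does not match ZeroDivisionError; skipped.
3. `except (ZeroDivisionError, Exception)` matches (ZeroDivisionError is in the tuple) → result = 55.
Result: 55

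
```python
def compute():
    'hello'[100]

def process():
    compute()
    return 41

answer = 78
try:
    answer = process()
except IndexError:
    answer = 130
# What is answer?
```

Step-by-step execution trace:
1. answer starts at 78.
2. try: `process()` calls `compute()`.
3. `compute()` evaluates `'hello'[100]`, which raises IndexError; it propagates through process (uncaught).
4. `return 41` in process is not reached; the assignment to answer does not complete.
5. `except IndexError` matches → answer = 130.
Result: 130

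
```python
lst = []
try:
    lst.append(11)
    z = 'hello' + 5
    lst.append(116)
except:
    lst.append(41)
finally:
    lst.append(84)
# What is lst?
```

Step-by-step execution trace:
1. try: `lst.append(11)` → lst = [11].
2. `z = 'hello' + 5` raises TypeError; `lst.append(116)` is not reached.
3. bare `except` matches → `lst.append(41)` → lst = [11, 41].
4. finally always runs: `lst.append(84)` → lst = [11, 41, 84].
Result: [11, 41, 84]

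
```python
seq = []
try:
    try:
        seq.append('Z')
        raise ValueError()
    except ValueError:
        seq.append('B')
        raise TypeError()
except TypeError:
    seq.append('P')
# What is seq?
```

Step-by-step execution trace:
1. Inner try: `seq.append('Z')` → seq = ['Z'].
2. `raise ValueError()` raises ValueError.
3. Inner `except ValueError` matches → `seq.append('B')` → seq = ['Z', 'B'].
4. `raise TypeError()` raises TypeError; propagates to outer try.
5. Outer `except TypeError` matches → `seq.append('P')` → seq = ['Z', 'B', 'P'].
Result: ['Z', 'B', 'P']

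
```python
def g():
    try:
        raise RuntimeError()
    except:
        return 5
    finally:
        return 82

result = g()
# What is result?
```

Step-by-step execution trace:
1. `g()` enters try: `raise RuntimeError()` raises RuntimeError.
2. bare `except` matches → `return 5` sets pending return value 5.
3. Before returning, `finally: return 82` runs and overrides the pending return.
4. g() returns 82 → result = 82.
Result: 82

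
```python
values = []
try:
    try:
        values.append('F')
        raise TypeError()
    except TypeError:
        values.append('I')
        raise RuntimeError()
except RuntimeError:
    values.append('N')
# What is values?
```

Step-by-step execution trace:
1. Inner try: `values.append('F')` → values = ['F'].
2. `raise TypeError()` raises TypeError.
3. Inner `except TypeError` matches → `values.append('I')` → values = ['F', 'I'].
4. `raise RuntimeError()` raises RuntimeError; propagates to outer try.
5. Outer `except RuntimeError` matches → `values.append('N')` → values = ['F', 'I', 'N'].
Result: ['F', 'I', 'N']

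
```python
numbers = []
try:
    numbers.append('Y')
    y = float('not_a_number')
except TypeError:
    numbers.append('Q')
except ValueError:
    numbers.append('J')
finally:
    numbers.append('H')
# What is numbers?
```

Step-by-step execution trace:
1. try: `numbers.append('Y')` → numbers = ['Y'].
2. `y = float('not_a_number')` raises ValueError.
3. `except TypeError` does not match ValueError; skipped.
4. `except ValueError` matches → `numbers.append('J')` → numbers = ['Y', 'J'].
5. finally always runs: `numbers.append('H')` → numbers = ['Y', 'J', 'H'].
Result: ['Y', 'J', 'H']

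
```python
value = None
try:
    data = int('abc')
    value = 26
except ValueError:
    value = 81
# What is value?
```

Step-by-step execution trace:
1. `data = int('abc')` raises ValueError.
2. `value = 26` is not reached.
3. `except ValueError` matches → value = 81.
Result: 81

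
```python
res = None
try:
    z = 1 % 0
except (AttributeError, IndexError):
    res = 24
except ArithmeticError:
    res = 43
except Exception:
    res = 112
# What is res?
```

Step-by-step execution trace:
1. `z = 1 % 0` raises ZeroDivisionError.
2. `except (AttributeError, IndexError)` does not match ZeroDivisionError; skipped.
3. `except ArithmeticError` matches (ZeroDivisionError is a subclass of ArithmeticError) → res = 43.
4. `except Exception` is not reached.
Result: 43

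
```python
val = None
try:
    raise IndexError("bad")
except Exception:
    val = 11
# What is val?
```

Step-by-step execution trace:
1. `raise IndexError(...)` raises IndexError.
2. `except Exception` matches (IndexError is a subclass of Exception) → val = 11.
Result: 11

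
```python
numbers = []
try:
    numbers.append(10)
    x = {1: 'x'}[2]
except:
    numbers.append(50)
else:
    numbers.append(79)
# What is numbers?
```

Step-by-step execution trace:
1. try: `numbers.append(10)` → numbers = [10].
2. `x = {1: 'x'}[2]` raises KeyError.
3. bare `except` matches → `numbers.append(50)` → numbers = [10, 50].
4. `else` is skipped (an exception was raised).
Result: [10, 50]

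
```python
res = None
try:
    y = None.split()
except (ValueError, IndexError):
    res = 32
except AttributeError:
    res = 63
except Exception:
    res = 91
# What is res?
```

Step-by-step execution trace:
1. `y = None.split()` raises AttributeError.
2. `except (ValueError, IndexError)` does not match AttributeError; skipped.
3. `except AttributeError` matches (exact type match) → res = 63.
4. `except Exception` is not reached.
Result: 63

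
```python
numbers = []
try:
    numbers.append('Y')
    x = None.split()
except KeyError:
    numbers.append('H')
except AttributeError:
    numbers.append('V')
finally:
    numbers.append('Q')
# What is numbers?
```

Step-by-step execution trace:
1. try: `numbers.append('Y')` → numbers = ['Y'].
2. `x = None.split()` raises AttributeError.
3. `except KeyError` does not match AttributeError; skipped.
4. `except AttributeError` matches → `numbers.append('V')` → numbers = ['Y', 'V'].
5. finally always runs: `numbers.append('Q')` → numbers = ['Y', 'V', 'Q'].
Result: ['Y', 'V', 'Q']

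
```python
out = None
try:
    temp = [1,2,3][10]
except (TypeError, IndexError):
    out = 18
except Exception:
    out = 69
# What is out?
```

Step-by-step execution trace:
1. `temp = [1,2,3][10]` raises IndexError.
2. `except (TypeError, IndexError)` matches (IndexError is in the tuple) → out = 18.
3. `except Exception` is not reached.
Result: 18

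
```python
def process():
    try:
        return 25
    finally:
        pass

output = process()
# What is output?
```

Step-by-step execution trace:
1. `process()` enters try: `return 25` sets pending return value 25.
2. Before returning, `finally: pass` runs (no effect).
3. process() returns 25 → output = 25.
Result: 25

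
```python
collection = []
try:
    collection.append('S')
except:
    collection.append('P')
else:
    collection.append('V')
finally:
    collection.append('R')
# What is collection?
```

Step-by-step execution trace:
1. try: `collection.append('S')` → collection = ['S']. No exception raised.
2. `except` is skipped.
3. `else` runs: `collection.append('V')` → collection = ['S', 'V'].
4. `finally` always runs: `collection.append('R')` → collection = ['S', 'V', 'R'].
Result: ['S', 'V', 'R']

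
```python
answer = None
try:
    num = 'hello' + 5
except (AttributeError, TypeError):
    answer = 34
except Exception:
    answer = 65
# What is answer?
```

Step-by-step execution trace:
1. `num = 'hello' + 5` raises TypeError.
2. `except (AttributeError, TypeError)` matches (TypeError is in the tuple) → answer = 34.
3. `except Exception` is not reached.
Result: 34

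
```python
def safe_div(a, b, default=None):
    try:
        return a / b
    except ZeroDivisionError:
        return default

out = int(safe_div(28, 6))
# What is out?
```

Step-by-step execution trace:
1. `safe_div(28, 6)` enters try: `return 28 / 6` → returns 4.666666666666667. No exception raised.
2. `except ZeroDivisionError` is skipped.
3. `int(4.666666666666667)` → 4 → out = 4.
Result: 4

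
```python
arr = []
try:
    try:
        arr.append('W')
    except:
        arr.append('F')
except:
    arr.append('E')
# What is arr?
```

Step-by-step execution trace:
1. Inner try: `arr.append('W')` → arr = ['W']. No exception raised.
2. Inner `except` is skipped.
3. Inner try completes normally; outer `except` is skipped.
Result: ['W']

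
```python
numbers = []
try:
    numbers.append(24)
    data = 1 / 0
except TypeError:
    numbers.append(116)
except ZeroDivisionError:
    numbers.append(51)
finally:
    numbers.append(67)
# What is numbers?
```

Step-by-step execution trace:
1. try: `numbers.append(24)` → numbers = [24].
2. `data = 1 / 0` raises ZeroDivisionError.
3. `except TypeError` does not match ZeroDivisionError; skipped.
4. `except ZeroDivisionError` matches → `numbers.append(51)` → numbers = [24, 51].
5. finally always runs: `numbers.append(67)` → numbers = [24, 51, 67].
Result: [24, 51, 67]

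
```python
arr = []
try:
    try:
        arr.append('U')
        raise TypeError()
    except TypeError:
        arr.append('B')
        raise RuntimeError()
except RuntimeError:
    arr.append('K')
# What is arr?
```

Step-by-step execution trace:
1. Inner try: `arr.append('U')` → arr = ['U'].
2. `raise TypeError()` raises TypeError.
3. Inner `except TypeError` matches → `arr.append('B')` → arr = ['U', 'B'].
4. `raise RuntimeError()` raises RuntimeError; propagates to outer try.
5. Outer `except RuntimeError` matches → `arr.append('K')` → arr = ['U', 'B', 'K'].
Result: ['U', 'B', 'K']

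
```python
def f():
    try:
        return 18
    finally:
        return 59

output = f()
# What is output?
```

Step-by-step execution trace:
1. `f()` enters try: `return 18` sets pending return value 18.
2. Before returning, `finally: return 59` runs and overrides the pending return.
3. f() returns 59 → output = 59.
Result: 59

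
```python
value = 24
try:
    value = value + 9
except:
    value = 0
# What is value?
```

Step-by-step execution trace:
1. value starts at 24.
2. try: `value = value + 9` → value = 33. No exception raised.
3. `except` is skipped.
Result: 33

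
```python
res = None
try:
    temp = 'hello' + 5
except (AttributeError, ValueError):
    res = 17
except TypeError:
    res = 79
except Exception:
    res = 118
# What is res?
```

Step-by-step execution trace:
1. `temp = 'hello' + 5` raises TypeError.
2. `except (AttributeError, ValueError)` does not match TypeError; skipped.
3. `except TypeError` matches (exact type match) → res = 79.
4. `except Exception` is not reached.
Result: 79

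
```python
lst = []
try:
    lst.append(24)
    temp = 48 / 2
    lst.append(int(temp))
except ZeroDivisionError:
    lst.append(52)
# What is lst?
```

Step-by-step execution trace:
1. try: `lst.append(24)` → lst = [24].
2. `temp = 48 / 2` → temp = 24.0. No exception raised.
3. `lst.append(int(temp))` → lst = [24, 24].
4. `except ZeroDivisionError` is skipped (no exception was raised).
Result: [24, 24]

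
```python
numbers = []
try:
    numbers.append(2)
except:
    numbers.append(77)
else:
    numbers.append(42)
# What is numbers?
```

Step-by-step execution trace:
1. try: `numbers.append(2)` → numbers = [2]. No exception raised.
2. `except` is skipped.
3. `else` runs (try completed without exception): `numbers.append(42)` → numbers = [2, 42].
Result: [2, 42]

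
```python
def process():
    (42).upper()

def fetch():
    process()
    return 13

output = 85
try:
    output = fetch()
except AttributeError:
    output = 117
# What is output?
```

Step-by-step execution trace:
1. output starts at 85.
2. try: `fetch()` calls `process()`.
3. `process()` evaluates `(42).upper()`, which raises AttributeError; it propagates through fetch (uncaught).
4. `return 13` in fetch is not reached; the assignment to output does not complete.
5. `except AttributeError` matches → output = 117.
Result: 117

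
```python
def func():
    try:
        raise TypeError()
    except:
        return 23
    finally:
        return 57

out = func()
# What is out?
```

Step-by-step execution trace:
1. `func()` enters try: `raise TypeError()` raises TypeError.
2. bare `except` matches → `return 23` sets pending return value 23.
3. Before returning, `finally: return 57` runs and overrides the pending return.
4. func() returns 57 → out = 57.
Result: 57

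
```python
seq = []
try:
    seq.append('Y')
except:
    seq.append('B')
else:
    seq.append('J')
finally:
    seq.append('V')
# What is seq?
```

Step-by-step execution trace:
1. try: `seq.append('Y')` → seq = ['Y']. No exception raised.
2. `except` is skipped.
3. `else` runs: `seq.append('J')` → seq = ['Y', 'J'].
4. `finally` always runs: `seq.append('V')` → seq = ['Y', 'J', 'V'].
Result: ['Y', 'J', 'V']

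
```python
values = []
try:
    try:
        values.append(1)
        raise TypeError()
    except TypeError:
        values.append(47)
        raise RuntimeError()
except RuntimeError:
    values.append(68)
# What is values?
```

Step-by-step execution trace:
1. Inner try: `values.append(1)` → values = [1].
2. `raise TypeError()` raises TypeError.
3. Inner `except TypeError` matches → `values.append(47)` → values = [1, 47].
4. `raise RuntimeError()` raises RuntimeError; propagates to outer try.
5. Outer `except RuntimeError` matches → `values.append(68)` → values = [1, 47, 68].
Result: [1, 47, 68]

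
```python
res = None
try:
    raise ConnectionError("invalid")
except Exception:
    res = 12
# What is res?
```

Step-by-step execution trace:
1. `raise ConnectionError(...)` raises ConnectionError.
2. `except Exception` matches (ConnectionError is a subclass of Exception) → res = 12.
Result: 12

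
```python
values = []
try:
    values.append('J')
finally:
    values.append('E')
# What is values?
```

Step-by-step execution trace:
1. try: `values.append('J')` → values = ['J'].
2. The try body completes without raising.
3. finally always runs: `values.append('E')` → values = ['J', 'E'].
Result: ['J', 'E']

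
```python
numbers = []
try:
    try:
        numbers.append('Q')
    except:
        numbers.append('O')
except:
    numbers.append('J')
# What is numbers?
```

Step-by-step execution trace:
1. Inner try: `numbers.append('Q')` → numbers = ['Q']. No exception raised.
2. Inner `except` is skipped.
3. Inner try completes normally; outer `except` is skipped.
Result: ['Q']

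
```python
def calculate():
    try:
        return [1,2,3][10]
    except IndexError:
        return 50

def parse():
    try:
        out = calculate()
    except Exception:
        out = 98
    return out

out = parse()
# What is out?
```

Step-by-step execution trace:
1. `parse()` calls `calculate()`.
2. In calculate: `[1,2,3][10]` raises IndexError; `except IndexError` catches it → returns 50.
3. In parse: `out = calculate()` → out = 50. No exception reaches parse.
4. `except Exception` is skipped; parse returns 50.
5. out = 50.
Result: 50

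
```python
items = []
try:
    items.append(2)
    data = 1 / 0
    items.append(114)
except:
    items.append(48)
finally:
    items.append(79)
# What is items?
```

Step-by-step execution trace:
1. try: `items.append(2)` → items = [2].
2. `data = 1 / 0` raises ZeroDivisionError; `items.append(114)` is not reached.
3. bare `except` matches → `items.append(48)` → items = [2, 48].
4. finally always runs: `items.append(79)` → items = [2, 48, 79].
Result: [2, 48, 79]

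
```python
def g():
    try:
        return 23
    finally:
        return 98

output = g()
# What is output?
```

Step-by-step execution trace:
1. `g()` enters try: `return 23` sets pending return value 23.
2. Before returning, `finally: return 98` runs and overrides the pending return.
3. g() returns 98 → output = 98.
Result: 98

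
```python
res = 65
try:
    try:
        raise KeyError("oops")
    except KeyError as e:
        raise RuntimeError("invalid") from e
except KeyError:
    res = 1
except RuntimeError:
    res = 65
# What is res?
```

Step-by-step execution trace:
1. Inner try raises KeyError; inner `except KeyError as e` catches it.
2. `raise RuntimeError(...) from e` raises RuntimeError (KeyError is attached as __cause__, but only RuntimeError is active).
3. Outer `except KeyError` does not match RuntimeError; skipped.
4. Outer `except RuntimeError` matches → res = 65.
Result: 65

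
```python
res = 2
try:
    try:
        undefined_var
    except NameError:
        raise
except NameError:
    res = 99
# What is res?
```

Step-by-step execution trace:
1. Inner try: `undefined_var` raises NameError.
2. Inner `except NameError` matches; bare `raise` re-raises the same NameError.
3. Outer `except NameError` matches → res = 99.
Result: 99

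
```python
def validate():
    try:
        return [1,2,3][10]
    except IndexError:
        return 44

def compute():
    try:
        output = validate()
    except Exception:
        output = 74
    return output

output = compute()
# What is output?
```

Step-by-step execution trace:
1. `compute()` calls `validate()`.
2. In validate: `[1,2,3][10]` raises IndexError; `except IndexError` catches it → returns 44.
3. In compute: `output = validate()` → output = 44. No exception reaches compute.
4. `except Exception` is skipped; compute returns 44.
5. output = 44.
Result: 44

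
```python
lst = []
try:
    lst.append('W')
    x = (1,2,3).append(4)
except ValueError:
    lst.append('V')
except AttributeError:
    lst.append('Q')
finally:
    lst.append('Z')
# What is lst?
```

Step-by-step execution trace:
1. try: `lst.append('W')` → lst = ['W'].
2. `x = (1,2,3).append(4)` raises AttributeError.
3. `except ValueError` does not match AttributeError; skipped.
4. `except AttributeError` matches → `lst.append('Q')` → lst = ['W', 'Q'].
5. finally always runs: `lst.append('Z')` → lst = ['W', 'Q', 'Z'].
Result: ['W', 'Q', 'Z']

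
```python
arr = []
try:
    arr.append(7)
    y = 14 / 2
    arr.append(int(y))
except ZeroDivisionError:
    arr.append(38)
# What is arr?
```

Step-by-step execution trace:
1. try: `arr.append(7)` → arr = [7].
2. `y = 14 / 2` → y = 7.0. No exception raised.
3. `arr.append(int(y))` → arr = [7, 7].
4. `except ZeroDivisionError` is skipped (no exception was raised).
Result: [7, 7]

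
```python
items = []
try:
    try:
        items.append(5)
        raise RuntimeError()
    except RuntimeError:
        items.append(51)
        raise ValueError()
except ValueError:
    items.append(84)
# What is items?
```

Step-by-step execution trace:
1. Inner try: `items.append(5)` → items = [5].
2. `raise RuntimeError()` raises RuntimeError.
3. Inner `except RuntimeError` matches → `items.append(51)` → items = [5, 51].
4. `raise ValueError()` raises ValueError; propagates to outer try.
5. Outer `except ValueError` matches → `items.append(84)` → items = [5, 51, 84].
Result: [5, 51, 84]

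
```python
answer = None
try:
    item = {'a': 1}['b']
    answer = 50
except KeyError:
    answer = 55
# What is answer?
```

Step-by-step execution trace:
1. `item = {'a': 1}['b']` raises KeyError.
2. `answer = 50` is not reached.
3. `except KeyError` matches → answer = 55.
Result: 55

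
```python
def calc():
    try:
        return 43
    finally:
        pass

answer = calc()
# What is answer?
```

Step-by-step execution trace:
1. `calc()` enters try: `return 43` sets pending return value 43.
2. Before returning, `finally: pass` runs (no effect).
3. calc() returns 43 → answer = 43.
Result: 43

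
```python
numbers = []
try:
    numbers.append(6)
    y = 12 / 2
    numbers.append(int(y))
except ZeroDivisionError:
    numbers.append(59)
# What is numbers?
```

Step-by-step execution trace:
1. try: `numbers.append(6)` → numbers = [6].
2. `y = 12 / 2` → y = 6.0. No exception raised.
3. `numbers.append(int(y))` → numbers = [6, 6].
4. `except ZeroDivisionError` is skipped (no exception was raised).
Result: [6, 6]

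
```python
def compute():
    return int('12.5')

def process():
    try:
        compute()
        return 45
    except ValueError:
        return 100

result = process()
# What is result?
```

Step-by-step execution trace:
1. `process()` calls `compute()`.
2. `compute()` evaluates `int('12.5')`, which raises ValueError; it propagates to the caller.
3. `return 45` is not reached.
4. `except ValueError` in process matches → returns 100.
5. result = 100.
Result: 100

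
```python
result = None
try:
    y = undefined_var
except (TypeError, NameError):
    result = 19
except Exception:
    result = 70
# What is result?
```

Step-by-step execution trace:
1. `y = undefined_var` raises NameError.
2. `except (TypeError, NameError)` matches (NameError is in the tuple) → result = 19.
3. `except Exception` is not reached.
Result: 19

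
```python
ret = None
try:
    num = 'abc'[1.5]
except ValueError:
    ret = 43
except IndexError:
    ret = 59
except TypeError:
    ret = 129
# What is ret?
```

Step-by-step execution trace:
1. `num = 'abc'[1.5]` raises TypeError.
2. `except ValueError` does not match TypeError; skipped.
3. `except IndexError` does not match TypeError; skipped.
4. `except TypeError` matches → ret = 129.
Result: 129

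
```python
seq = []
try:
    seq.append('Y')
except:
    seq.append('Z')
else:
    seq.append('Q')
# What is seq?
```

Step-by-step execution trace:
1. try: `seq.append('Y')` → seq = ['Y']. No exception raised.
2. `except` is skipped.
3. `else` runs (try completed without exception): `seq.append('Q')` → seq = ['Y', 'Q'].
Result: ['Y', 'Q']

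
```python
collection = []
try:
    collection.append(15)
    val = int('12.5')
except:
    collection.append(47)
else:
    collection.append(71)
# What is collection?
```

Step-by-step execution trace:
1. try: `collection.append(15)` → collection = [15].
2. `val = int('12.5')` raises ValueError.
3. bare `except` matches → `collection.append(47)` → collection = [15, 47].
4. `else` is skipped (an exception was raised).
Result: [15, 47]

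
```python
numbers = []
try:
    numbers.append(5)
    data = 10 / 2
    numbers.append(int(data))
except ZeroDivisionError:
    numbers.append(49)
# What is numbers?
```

Step-by-step execution trace:
1. try: `numbers.append(5)` → numbers = [5].
2. `data = 10 / 2` → data = 5.0. No exception raised.
3. `numbers.append(int(data))` → numbers = [5, 5].
4. `except ZeroDivisionError` is skipped (no exception was raised).
Result: [5, 5]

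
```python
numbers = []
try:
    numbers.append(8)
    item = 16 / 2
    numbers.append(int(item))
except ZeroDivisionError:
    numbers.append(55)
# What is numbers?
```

Step-by-step execution trace:
1. try: `numbers.append(8)` → numbers = [8].
2. `item = 16 / 2` → item = 8.0. No exception raised.
3. `numbers.append(int(item))` → numbers = [8, 8].
4. `except ZeroDivisionError` is skipped (no exception was raised).
Result: [8, 8]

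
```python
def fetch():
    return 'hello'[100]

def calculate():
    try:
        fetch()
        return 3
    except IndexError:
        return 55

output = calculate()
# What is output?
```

Step-by-step execution trace:
1. `calculate()` calls `fetch()`.
2. `fetch()` evaluates `'hello'[100]`, which raises IndexError; it propagates to the caller.
3. `return 3` is not reached.
4. `except IndexError` in calculate matches → returns 55.
5. output = 55.
Result: 55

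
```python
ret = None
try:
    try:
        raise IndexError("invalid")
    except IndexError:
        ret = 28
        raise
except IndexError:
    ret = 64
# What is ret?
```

Step-by-step execution trace:
1. Inner try: `raise IndexError("invalid")` raises IndexError.
2. Inner `except IndexError` matches → ret = 28.
3. bare `raise` re-raises the same IndexError.
4. Outer `except IndexError` matches → ret = 64.
Result: 64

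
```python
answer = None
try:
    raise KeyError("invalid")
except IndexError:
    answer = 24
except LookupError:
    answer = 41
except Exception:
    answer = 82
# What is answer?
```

Step-by-step execution trace:
1. `raise KeyError(...)` raises KeyError.
2. `except IndexError` does not match (KeyError is not a subclass of IndexError); skipped.
3. `except LookupError` matches (KeyError is a subclass of LookupError) → answer = 41.
4. `except Exception` is not reached.
Result: 41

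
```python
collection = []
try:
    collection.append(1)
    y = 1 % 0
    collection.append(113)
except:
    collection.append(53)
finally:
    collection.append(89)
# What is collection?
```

Step-by-step execution trace:
1. try: `collection.append(1)` → collection = [1].
2. `y = 1 % 0` raises ZeroDivisionError; `collection.append(113)` is not reached.
3. bare `except` matches → `collection.append(53)` → collection = [1, 53].
4. finally always runs: `collection.append(89)` → collection = [1, 53, 89].
Result: [1, 53, 89]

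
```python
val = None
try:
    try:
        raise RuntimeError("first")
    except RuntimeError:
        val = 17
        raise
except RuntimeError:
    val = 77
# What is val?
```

Step-by-step execution trace:
1. Inner try: `raise RuntimeError("first")` raises RuntimeError.
2. Inner `except RuntimeError` matches → val = 17.
3. bare `raise` re-raises the same RuntimeError.
4. Outer `except RuntimeError` matches → val = 77.
Result: 77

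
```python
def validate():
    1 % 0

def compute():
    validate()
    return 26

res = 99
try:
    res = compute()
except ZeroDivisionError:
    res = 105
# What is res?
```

Step-by-step execution trace:
1. res starts at 99.
2. try: `compute()` calls `validate()`.
3. `validate()` evaluates `1 % 0`, which raises ZeroDivisionError; it propagates through compute (uncaught).
4. `return 26` in compute is not reached; the assignment to res does not complete.
5. `except ZeroDivisionError` matches → res = 105.
Result: 105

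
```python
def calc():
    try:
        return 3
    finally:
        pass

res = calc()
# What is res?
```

Step-by-step execution trace:
1. `calc()` enters try: `return 3` sets pending return value 3.
2. Before returning, `finally: pass` runs (no effect).
3. calc() returns 3 → res = 3.
Result: 3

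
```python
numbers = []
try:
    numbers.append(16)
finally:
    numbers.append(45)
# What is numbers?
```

Step-by-step execution trace:
1. try: `numbers.append(16)` → numbers = [16].
2. The try body completes without raising.
3. finally always runs: `numbers.append(45)` → numbers = [16, 45].
Result: [16, 45]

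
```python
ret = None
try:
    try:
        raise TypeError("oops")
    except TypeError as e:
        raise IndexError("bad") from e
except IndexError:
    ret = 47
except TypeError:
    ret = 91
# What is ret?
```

Step-by-step execution trace:
1. Inner try raises TypeError; inner `except TypeError as e` catches it.
2. `raise IndexError(...) from e` raises IndexError (TypeError is attached as __cause__, but only IndexError is active).
3. Outer `except IndexError` matches → ret = 47.
4. `except TypeError` is not reached.
Result: 47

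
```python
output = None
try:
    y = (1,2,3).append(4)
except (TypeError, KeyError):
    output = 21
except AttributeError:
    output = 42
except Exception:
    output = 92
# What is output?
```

Step-by-step execution trace:
1. `y = (1,2,3).append(4)` raises AttributeError.
2. `except (TypeError, KeyError)` does not match AttributeError; skipped.
3. `except AttributeError` matches (exact type match) → output = 42.
4. `except Exception` is not reached.
Result: 42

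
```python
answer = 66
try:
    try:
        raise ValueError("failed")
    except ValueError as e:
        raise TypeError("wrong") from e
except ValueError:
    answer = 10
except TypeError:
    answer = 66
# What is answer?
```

Step-by-step execution trace:
1. Inner try raises ValueError; inner `except ValueError as e` catches it.
2. `raise TypeError(...) from e` raises TypeError (ValueError is attached as __cause__, but only TypeError is active).
3. Outer `except ValueError` does not match TypeError; skipped.
4. Outer `except TypeError` matches → answer = 66.
Result: 66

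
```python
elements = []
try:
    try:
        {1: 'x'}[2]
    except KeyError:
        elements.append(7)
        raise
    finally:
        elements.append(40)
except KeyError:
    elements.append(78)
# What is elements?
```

Step-by-step execution trace:
1. Inner try: `{1: 'x'}[2]` raises KeyError.
2. Inner `except KeyError` matches → `elements.append(7)` → elements = [7].
3. bare `raise` re-raises KeyError.
4. Inner `finally` runs during unwinding: `elements.append(40)` → elements = [7, 40].
5. Outer `except KeyError` matches → `elements.append(78)` → elements = [7, 40, 78].
Result: [7, 40, 78]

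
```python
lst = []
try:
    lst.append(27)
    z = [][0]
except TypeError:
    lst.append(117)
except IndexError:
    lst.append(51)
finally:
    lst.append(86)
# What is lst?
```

Step-by-step execution trace:
1. try: `lst.append(27)` → lst = [27].
2. `z = [][0]` raises IndexError.
3. `except TypeError` does not match IndexError; skipped.
4. `except IndexError` matches → `lst.append(51)` → lst = [27, 51].
5. finally always runs: `lst.append(86)` → lst = [27, 51, 86].
Result: [27, 51, 86]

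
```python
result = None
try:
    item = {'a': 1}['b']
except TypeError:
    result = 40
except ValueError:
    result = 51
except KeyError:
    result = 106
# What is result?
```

Step-by-step execution trace:
1. `item = {'a': 1}['b']` raises KeyError.
2. `except TypeError` does not match KeyError; skipped.
3. `except ValueError` does not match KeyError; skipped.
4. `except KeyError` matches → result = 106.
Result: 106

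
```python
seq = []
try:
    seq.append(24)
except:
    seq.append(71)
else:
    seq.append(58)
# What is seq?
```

Step-by-step execution trace:
1. try: `seq.append(24)` → seq = [24]. No exception raised.
2. `except` is skipped.
3. `else` runs (try completed without exception): `seq.append(58)` → seq = [24, 58].
Result: [24, 58]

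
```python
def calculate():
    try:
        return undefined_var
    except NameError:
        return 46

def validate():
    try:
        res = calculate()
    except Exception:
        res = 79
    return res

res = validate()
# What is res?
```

Step-by-step execution trace:
1. `validate()` calls `calculate()`.
2. In calculate: `undefined_var` raises NameError; `except NameError` catches it → returns 46.
3. In validate: `res = calculate()` → res = 46. No exception reaches validate.
4. `except Exception` is skipped; validate returns 46.
5. res = 46.
Result: 46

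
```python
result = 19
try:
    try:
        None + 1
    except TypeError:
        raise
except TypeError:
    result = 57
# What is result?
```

Step-by-step execution trace:
1. Inner try: `None + 1` raises TypeError.
2. Inner `except TypeError` matches; bare `raise` re-raises the same TypeError.
3. Outer `except TypeError` matches → result = 57.
Result: 57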